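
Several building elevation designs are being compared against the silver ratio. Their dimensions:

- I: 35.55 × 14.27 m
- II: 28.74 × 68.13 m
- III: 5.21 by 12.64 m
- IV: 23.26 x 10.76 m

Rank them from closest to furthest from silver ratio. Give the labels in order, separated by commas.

Ratios: I = 35.55 / 14.27 ≈ 2.491; II = 68.13 / 28.74 ≈ 2.371; III = 12.64 / 5.21 ≈ 2.426; IV = 23.26 / 10.76 ≈ 2.162.
|Δ from 2.414|: I 0.077; II 0.043; III 0.012; IV 0.252.

III, II, I, IV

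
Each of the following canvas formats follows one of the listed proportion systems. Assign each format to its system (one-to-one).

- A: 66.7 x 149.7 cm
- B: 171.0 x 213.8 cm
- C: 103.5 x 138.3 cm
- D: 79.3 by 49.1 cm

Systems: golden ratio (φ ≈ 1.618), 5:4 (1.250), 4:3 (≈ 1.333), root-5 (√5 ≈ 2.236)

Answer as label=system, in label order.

A=root-5, B=5:4, C=4:3, D=golden ratio

Ratios: A ≈ 2.244; B ≈ 1.250; C ≈ 1.336; D ≈ 1.615.
Targets: golden ratio ≈ 1.618; 5:4 ≈ 1.250; 4:3 ≈ 1.333; root-5 ≈ 2.236.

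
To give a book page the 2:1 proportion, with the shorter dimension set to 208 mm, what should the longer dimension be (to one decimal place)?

2:1 = 2.00000.
Longer side = 208 × 2.00000 ≈ 416.000 → 416.0 mm.

416.0 mm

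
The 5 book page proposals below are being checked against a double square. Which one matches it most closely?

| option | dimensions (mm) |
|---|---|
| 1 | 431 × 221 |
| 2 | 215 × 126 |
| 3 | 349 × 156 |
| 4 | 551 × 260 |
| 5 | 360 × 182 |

Ratios (long/short): 1 ≈ 1.950; 2 ≈ 1.706; 3 ≈ 2.237; 4 ≈ 2.119; 5 ≈ 1.978.
2:1 ≈ 2.000; option 5 is nearest (Δ 0.022).

5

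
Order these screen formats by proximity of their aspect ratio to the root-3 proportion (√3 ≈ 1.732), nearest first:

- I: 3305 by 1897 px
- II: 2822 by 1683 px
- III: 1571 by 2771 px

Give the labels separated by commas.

I, III, II

I: 3305/1897 ≈ 1.742 → |1.742 − 1.732| = 0.010
II: 2822/1683 ≈ 1.677 → |1.677 − 1.732| = 0.055
III: 2771/1571 ≈ 1.764 → |1.764 − 1.732| = 0.032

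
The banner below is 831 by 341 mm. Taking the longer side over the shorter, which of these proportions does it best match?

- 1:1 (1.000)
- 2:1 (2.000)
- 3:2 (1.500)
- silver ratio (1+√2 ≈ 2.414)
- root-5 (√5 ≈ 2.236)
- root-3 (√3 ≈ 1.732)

silver ratio

831/341 ≈ 2.437. Nearest candidates are silver ratio (2.414, off by 0.023) and root-5 (2.236, off by 0.201).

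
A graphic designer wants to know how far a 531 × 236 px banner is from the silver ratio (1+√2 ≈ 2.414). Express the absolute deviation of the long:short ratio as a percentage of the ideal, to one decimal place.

Ratio = 531 / 236 ≈ 2.2500.
Ideal silver ratio ≈ 2.4142. |2.2500 − 2.4142| / 2.4142 ≈ 6.80% → 6.8%.

6.8%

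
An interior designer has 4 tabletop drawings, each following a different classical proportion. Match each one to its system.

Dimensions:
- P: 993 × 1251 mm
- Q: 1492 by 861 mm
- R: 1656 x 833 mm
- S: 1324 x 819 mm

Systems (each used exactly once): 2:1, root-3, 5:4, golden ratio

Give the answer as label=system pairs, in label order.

P=5:4, Q=root-3, R=2:1, S=golden ratio

Ratios: P ≈ 1.260; Q ≈ 1.733; R ≈ 1.988; S ≈ 1.617.
Targets: 2:1 ≈ 2.000; root-3 ≈ 1.732; 5:4 ≈ 1.250; golden ratio ≈ 1.618.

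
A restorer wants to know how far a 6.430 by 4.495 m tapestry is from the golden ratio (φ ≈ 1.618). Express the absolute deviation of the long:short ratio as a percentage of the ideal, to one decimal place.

Ratio = 6.430 / 4.495 ≈ 1.4305.
Ideal golden ratio ≈ 1.6180. |1.4305 − 1.6180| / 1.6180 ≈ 11.59% → 11.6%.

11.6%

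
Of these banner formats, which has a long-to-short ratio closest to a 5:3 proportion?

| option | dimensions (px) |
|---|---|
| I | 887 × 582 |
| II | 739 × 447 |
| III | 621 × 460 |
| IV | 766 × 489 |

Target 5:3 ≈ 1.667.
I: 1.524 (Δ0.143)  II: 1.653 (Δ0.014)  III: 1.350 (Δ0.317)  IV: 1.566 (Δ0.101)

II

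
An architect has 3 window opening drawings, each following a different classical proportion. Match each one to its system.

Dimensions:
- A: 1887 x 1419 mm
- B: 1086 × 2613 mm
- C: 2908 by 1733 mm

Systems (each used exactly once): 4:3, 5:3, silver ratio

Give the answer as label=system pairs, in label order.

A=4:3, B=silver ratio, C=5:3

A = 1887/1419 ≈ 1.330 → 4:3 (1.333)
B = 2613/1086 ≈ 2.406 → silver ratio (2.414)
C = 2908/1733 ≈ 1.678 → 5:3 (1.667)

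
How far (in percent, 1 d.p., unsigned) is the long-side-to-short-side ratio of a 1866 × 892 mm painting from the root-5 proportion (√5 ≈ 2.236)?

6.4%

Ratio = 1866 / 892 ≈ 2.0919.
Ideal root-5 ≈ 2.2361. |2.0919 − 2.2361| / 2.2361 ≈ 6.45% → 6.4%.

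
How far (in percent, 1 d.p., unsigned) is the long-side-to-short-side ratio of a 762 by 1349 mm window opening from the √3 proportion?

2.2%

Ratio = 1349 / 762 ≈ 1.7703.
Ideal root-3 ≈ 1.7321. |1.7703 − 1.7321| / 1.7321 ≈ 2.21% → 2.2%.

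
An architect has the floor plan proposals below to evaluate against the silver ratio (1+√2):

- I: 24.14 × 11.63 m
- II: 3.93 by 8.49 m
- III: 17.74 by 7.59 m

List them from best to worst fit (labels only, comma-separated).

Ratios: I = 24.14 / 11.63 ≈ 2.076; II = 8.49 / 3.93 ≈ 2.160; III = 17.74 / 7.59 ≈ 2.337.
|Δ from 2.414|: I 0.338; II 0.254; III 0.077.

III, II, I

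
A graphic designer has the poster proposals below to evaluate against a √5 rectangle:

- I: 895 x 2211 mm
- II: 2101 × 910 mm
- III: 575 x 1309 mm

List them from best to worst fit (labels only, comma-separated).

Ratios: I = 2211 / 895 ≈ 2.470; II = 2101 / 910 ≈ 2.309; III = 1309 / 575 ≈ 2.277.
|Δ from 2.236|: I 0.234; II 0.073; III 0.041.

III, II, I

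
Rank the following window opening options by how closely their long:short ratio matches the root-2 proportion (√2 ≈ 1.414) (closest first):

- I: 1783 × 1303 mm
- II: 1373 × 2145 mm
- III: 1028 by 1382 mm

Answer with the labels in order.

I: 1783/1303 ≈ 1.368 → |1.368 − 1.414| = 0.046
II: 2145/1373 ≈ 1.562 → |1.562 − 1.414| = 0.148
III: 1382/1028 ≈ 1.344 → |1.344 − 1.414| = 0.070

I, III, II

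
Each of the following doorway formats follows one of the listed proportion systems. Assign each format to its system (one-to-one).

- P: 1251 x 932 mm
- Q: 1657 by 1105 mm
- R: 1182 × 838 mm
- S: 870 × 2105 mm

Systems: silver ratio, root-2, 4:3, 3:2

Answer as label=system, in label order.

P=4:3, Q=3:2, R=root-2, S=silver ratio

P = 1251/932 ≈ 1.342 → 4:3 (1.333)
Q = 1657/1105 ≈ 1.500 → 3:2 (1.500)
R = 1182/838 ≈ 1.411 → root-2 (1.414)
S = 2105/870 ≈ 2.420 → silver ratio (2.414)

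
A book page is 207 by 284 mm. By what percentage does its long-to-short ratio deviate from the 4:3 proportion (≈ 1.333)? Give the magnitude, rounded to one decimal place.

Ratio = 284 / 207 ≈ 1.3720.
Ideal 4:3 ≈ 1.3333. |1.3720 − 1.3333| / 1.3333 ≈ 2.90% → 2.9%.

2.9%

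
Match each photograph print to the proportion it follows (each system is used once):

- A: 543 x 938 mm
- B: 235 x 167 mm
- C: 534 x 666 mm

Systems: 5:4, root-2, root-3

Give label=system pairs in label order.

A = 938/543 ≈ 1.727 → root-3 (1.732)
B = 235/167 ≈ 1.407 → root-2 (1.414)
C = 666/534 ≈ 1.247 → 5:4 (1.250)

A=root-3, B=root-2, C=5:4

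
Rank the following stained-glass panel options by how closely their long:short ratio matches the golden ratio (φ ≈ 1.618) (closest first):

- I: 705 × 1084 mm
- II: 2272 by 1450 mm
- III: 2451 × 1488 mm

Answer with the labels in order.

Ratios: I = 1084 / 705 ≈ 1.538; II = 2272 / 1450 ≈ 1.567; III = 2451 / 1488 ≈ 1.647.
|Δ from 1.618|: I 0.080; II 0.051; III 0.029.

III, II, I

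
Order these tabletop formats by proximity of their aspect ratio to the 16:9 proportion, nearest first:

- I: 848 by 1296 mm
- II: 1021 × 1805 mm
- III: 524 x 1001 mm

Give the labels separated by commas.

II, III, I

Ratios: I = 1296 / 848 ≈ 1.528; II = 1805 / 1021 ≈ 1.768; III = 1001 / 524 ≈ 1.910.
|Δ from 1.778|: I 0.250; II 0.010; III 0.132.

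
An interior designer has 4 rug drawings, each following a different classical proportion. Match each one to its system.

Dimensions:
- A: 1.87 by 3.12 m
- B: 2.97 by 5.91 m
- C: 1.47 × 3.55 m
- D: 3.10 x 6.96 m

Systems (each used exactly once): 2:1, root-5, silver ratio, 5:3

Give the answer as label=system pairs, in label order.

A = 3.12/1.87 ≈ 1.668 → 5:3 (1.667)
B = 5.91/2.97 ≈ 1.990 → 2:1 (2.000)
C = 3.55/1.47 ≈ 2.415 → silver ratio (2.414)
D = 6.96/3.10 ≈ 2.245 → root-5 (2.236)

A=5:3, B=2:1, C=silver ratio, D=root-5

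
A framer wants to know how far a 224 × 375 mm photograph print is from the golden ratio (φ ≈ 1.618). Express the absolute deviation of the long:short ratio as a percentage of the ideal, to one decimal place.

Ratio = 375 / 224 ≈ 1.6741.
Ideal golden ratio ≈ 1.6180. |1.6741 − 1.6180| / 1.6180 ≈ 3.47% → 3.5%.

3.5%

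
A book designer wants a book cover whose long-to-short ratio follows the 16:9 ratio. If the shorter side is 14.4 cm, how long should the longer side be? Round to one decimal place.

25.6 cm

16:9 ≈ 1.77778.
Longer side = 14.4 × 1.77778 ≈ 25.600 → 25.6 cm.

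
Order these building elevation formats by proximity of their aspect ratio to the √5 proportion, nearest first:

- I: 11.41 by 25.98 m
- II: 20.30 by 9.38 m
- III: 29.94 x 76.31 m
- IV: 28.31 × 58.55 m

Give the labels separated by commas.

I, II, IV, III

I: 25.98/11.41 ≈ 2.277 → |2.277 − 2.236| = 0.041
II: 20.30/9.38 ≈ 2.164 → |2.164 − 2.236| = 0.072
III: 76.31/29.94 ≈ 2.549 → |2.549 − 2.236| = 0.313
IV: 58.55/28.31 ≈ 2.068 → |2.068 − 2.236| = 0.168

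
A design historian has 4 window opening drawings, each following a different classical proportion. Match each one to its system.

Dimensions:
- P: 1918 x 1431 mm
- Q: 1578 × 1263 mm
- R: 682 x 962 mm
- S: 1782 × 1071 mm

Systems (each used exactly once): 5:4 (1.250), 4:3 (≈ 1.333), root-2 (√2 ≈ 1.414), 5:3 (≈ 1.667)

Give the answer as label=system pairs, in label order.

Ratios: P ≈ 1.340; Q ≈ 1.249; R ≈ 1.411; S ≈ 1.664.
Targets: 5:4 ≈ 1.250; 4:3 ≈ 1.333; root-2 ≈ 1.414; 5:3 ≈ 1.667.

P=4:3, Q=5:4, R=root-2, S=5:3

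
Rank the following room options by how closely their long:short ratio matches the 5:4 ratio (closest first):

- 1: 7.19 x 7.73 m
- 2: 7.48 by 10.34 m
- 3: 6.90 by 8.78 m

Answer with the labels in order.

3, 2, 1

1: 7.73/7.19 ≈ 1.075 → |1.075 − 1.250| = 0.175
2: 10.34/7.48 ≈ 1.382 → |1.382 − 1.250| = 0.132
3: 8.78/6.90 ≈ 1.272 → |1.272 − 1.250| = 0.022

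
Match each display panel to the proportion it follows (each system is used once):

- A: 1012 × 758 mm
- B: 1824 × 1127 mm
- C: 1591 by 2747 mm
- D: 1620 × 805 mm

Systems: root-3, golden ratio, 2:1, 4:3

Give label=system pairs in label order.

A = 1012/758 ≈ 1.335 → 4:3 (1.333)
B = 1824/1127 ≈ 1.618 → golden ratio (1.618)
C = 2747/1591 ≈ 1.727 → root-3 (1.732)
D = 1620/805 ≈ 2.012 → 2:1 (2.000)

A=4:3, B=golden ratio, C=root-3, D=2:1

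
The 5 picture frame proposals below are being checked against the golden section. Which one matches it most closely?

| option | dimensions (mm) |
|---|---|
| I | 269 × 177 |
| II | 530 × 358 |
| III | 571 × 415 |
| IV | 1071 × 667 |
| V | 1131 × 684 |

Ratios (long/short): I ≈ 1.520; II ≈ 1.480; III ≈ 1.376; IV ≈ 1.606; V ≈ 1.654.
golden ratio ≈ 1.618; option IV is nearest (Δ 0.012).

IV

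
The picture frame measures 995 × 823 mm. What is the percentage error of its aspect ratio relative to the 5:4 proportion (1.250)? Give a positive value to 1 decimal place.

Ratio = 995 / 823 ≈ 1.2090.
Ideal 5:4 = 1.2500. |1.2090 − 1.2500| / 1.2500 ≈ 3.28% → 3.3%.

3.3%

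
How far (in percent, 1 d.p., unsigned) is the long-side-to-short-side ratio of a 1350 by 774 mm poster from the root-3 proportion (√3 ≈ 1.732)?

0.7%

Ratio = 1350 / 774 ≈ 1.7442.
Ideal root-3 ≈ 1.7321. |1.7442 − 1.7321| / 1.7321 ≈ 0.70% → 0.7%.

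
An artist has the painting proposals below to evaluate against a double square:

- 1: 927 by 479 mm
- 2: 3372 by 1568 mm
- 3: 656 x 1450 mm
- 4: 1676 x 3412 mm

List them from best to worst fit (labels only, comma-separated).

4, 1, 2, 3

1: 927/479 ≈ 1.935 → |1.935 − 2.000| = 0.065
2: 3372/1568 ≈ 2.151 → |2.151 − 2.000| = 0.151
3: 1450/656 ≈ 2.210 → |2.210 − 2.000| = 0.210
4: 3412/1676 ≈ 2.036 → |2.036 − 2.000| = 0.036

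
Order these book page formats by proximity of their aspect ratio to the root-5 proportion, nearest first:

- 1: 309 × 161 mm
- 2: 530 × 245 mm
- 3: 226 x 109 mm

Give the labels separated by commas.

2, 3, 1

Ratios: 1 = 309 / 161 ≈ 1.919; 2 = 530 / 245 ≈ 2.163; 3 = 226 / 109 ≈ 2.073.
|Δ from 2.236|: 1 0.317; 2 0.073; 3 0.163.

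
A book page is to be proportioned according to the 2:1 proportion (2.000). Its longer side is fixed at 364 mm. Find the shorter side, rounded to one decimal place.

182.0 mm

2:1 = 2.00000.
Shorter side = 364 ÷ 2.00000 ≈ 182.000 → 182.0 mm.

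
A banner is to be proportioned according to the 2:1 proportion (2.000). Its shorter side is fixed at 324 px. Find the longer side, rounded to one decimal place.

2:1 = 2.00000.
Longer side = 324 × 2.00000 ≈ 648.000 → 648.0 px.

648.0 px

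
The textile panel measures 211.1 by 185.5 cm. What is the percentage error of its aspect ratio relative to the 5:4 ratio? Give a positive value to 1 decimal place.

Ratio = 211.1 / 185.5 ≈ 1.1380.
Ideal 5:4 = 1.2500. |1.1380 − 1.2500| / 1.2500 ≈ 8.96% → 9.0%.

9.0%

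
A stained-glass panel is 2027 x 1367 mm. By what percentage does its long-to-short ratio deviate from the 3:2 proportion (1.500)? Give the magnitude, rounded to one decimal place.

Ratio = 2027 / 1367 ≈ 1.4828.
Ideal 3:2 = 1.5000. |1.4828 − 1.5000| / 1.5000 ≈ 1.15% → 1.1%.

1.1%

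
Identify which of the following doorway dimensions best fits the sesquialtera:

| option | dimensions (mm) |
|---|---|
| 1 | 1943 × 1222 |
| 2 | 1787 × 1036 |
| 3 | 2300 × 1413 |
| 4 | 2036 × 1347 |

4

Target 3:2 ≈ 1.500.
1: 1.590 (Δ0.090)  2: 1.725 (Δ0.225)  3: 1.628 (Δ0.128)  4: 1.512 (Δ0.012)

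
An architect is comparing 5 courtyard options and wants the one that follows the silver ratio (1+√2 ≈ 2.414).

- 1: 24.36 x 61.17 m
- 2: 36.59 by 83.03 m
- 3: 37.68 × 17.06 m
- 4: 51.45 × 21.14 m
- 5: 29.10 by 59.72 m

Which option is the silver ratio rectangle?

4

Ratios (long/short): 1 ≈ 2.511; 2 ≈ 2.269; 3 ≈ 2.209; 4 ≈ 2.434; 5 ≈ 2.052.
silver ratio ≈ 2.414; option 4 is nearest (Δ 0.020).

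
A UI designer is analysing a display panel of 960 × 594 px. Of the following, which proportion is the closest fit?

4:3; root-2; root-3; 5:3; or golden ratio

Ratio = 960 / 594 ≈ 1.616.
Distances: 4:3 1.333 (Δ 0.283); root-2 1.414 (Δ 0.202); root-3 1.732 (Δ 0.116); 5:3 1.667 (Δ 0.051); golden ratio 1.618 (Δ 0.002).

golden ratio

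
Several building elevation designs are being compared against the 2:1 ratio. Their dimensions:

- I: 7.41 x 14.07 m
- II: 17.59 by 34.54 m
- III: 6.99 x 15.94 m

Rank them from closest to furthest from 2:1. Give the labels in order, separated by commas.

Ratios: I = 14.07 / 7.41 ≈ 1.899; II = 34.54 / 17.59 ≈ 1.964; III = 15.94 / 6.99 ≈ 2.280.
|Δ from 2.000|: I 0.101; II 0.036; III 0.280.

II, I, III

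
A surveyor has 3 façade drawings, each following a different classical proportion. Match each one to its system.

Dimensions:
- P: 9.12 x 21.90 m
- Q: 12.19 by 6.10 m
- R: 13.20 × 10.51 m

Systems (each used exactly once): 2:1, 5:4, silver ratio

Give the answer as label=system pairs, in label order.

Ratios: P ≈ 2.401; Q ≈ 1.998; R ≈ 1.256.
Targets: 2:1 ≈ 2.000; 5:4 ≈ 1.250; silver ratio ≈ 2.414.

P=silver ratio, Q=2:1, R=5:4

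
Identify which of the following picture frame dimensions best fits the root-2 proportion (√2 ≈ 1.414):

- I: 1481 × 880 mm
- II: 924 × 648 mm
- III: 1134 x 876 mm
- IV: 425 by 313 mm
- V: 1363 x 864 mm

II

Target root-2 ≈ 1.414.
I: 1.683 (Δ0.269)  II: 1.426 (Δ0.012)  III: 1.295 (Δ0.119)  IV: 1.358 (Δ0.056)  V: 1.578 (Δ0.164)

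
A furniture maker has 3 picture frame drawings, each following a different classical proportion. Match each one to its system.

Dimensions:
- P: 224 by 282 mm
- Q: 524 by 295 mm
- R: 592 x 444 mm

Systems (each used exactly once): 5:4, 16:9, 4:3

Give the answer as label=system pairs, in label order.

P=5:4, Q=16:9, R=4:3

Ratios: P ≈ 1.259; Q ≈ 1.776; R ≈ 1.333.
Targets: 5:4 ≈ 1.250; 16:9 ≈ 1.778; 4:3 ≈ 1.333.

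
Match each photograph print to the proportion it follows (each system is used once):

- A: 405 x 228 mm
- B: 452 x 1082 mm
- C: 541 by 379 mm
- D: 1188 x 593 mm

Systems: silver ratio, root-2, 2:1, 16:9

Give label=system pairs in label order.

Ratios: A ≈ 1.776; B ≈ 2.394; C ≈ 1.427; D ≈ 2.003.
Targets: silver ratio ≈ 2.414; root-2 ≈ 1.414; 2:1 ≈ 2.000; 16:9 ≈ 1.778.

A=16:9, B=silver ratio, C=root-2, D=2:1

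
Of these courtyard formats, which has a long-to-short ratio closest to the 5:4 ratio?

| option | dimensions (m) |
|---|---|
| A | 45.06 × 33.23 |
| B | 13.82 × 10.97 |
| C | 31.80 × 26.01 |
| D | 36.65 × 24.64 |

B

Ratios (long/short): A ≈ 1.356; B ≈ 1.260; C ≈ 1.223; D ≈ 1.487.
5:4 ≈ 1.250; option B is nearest (Δ 0.010).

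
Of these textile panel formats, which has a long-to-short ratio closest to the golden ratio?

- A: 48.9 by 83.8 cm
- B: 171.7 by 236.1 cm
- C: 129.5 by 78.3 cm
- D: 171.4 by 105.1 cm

Target golden ratio ≈ 1.618.
A: 1.714 (Δ0.096)  B: 1.375 (Δ0.243)  C: 1.654 (Δ0.036)  D: 1.631 (Δ0.013)

D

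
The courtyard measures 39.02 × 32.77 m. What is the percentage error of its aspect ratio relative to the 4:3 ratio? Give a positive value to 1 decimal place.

Ratio = 39.02 / 32.77 ≈ 1.1907.
Ideal 4:3 ≈ 1.3333. |1.1907 − 1.3333| / 1.3333 ≈ 10.70% → 10.7%.

10.7%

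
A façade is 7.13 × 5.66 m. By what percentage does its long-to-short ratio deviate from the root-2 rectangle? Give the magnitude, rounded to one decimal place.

Ratio = 7.13 / 5.66 ≈ 1.2597.
Ideal root-2 ≈ 1.4142. |1.2597 − 1.4142| / 1.4142 ≈ 10.92% → 10.9%.

10.9%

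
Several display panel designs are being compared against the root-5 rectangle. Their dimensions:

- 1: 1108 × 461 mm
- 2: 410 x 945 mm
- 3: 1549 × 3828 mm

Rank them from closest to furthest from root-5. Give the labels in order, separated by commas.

2, 1, 3

1: 1108/461 ≈ 2.403 → |2.403 − 2.236| = 0.167
2: 945/410 ≈ 2.305 → |2.305 − 2.236| = 0.069
3: 3828/1549 ≈ 2.471 → |2.471 − 2.236| = 0.235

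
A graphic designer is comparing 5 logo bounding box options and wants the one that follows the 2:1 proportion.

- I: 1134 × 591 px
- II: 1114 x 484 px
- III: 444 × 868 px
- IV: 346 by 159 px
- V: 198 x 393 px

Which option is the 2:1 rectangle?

V

Target 2:1 ≈ 2.000.
I: 1.919 (Δ0.081)  II: 2.302 (Δ0.302)  III: 1.955 (Δ0.045)  IV: 2.176 (Δ0.176)  V: 1.985 (Δ0.015)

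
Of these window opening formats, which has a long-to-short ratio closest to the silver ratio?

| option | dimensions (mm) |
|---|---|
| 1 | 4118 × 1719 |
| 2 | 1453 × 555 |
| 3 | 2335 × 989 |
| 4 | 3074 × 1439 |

1

Target silver ratio ≈ 2.414.
1: 2.396 (Δ0.018)  2: 2.618 (Δ0.204)  3: 2.361 (Δ0.053)  4: 2.136 (Δ0.278)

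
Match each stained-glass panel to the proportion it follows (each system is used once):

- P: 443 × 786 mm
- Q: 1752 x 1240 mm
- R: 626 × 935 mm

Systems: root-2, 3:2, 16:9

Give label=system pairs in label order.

P = 786/443 ≈ 1.774 → 16:9 (1.778)
Q = 1752/1240 ≈ 1.413 → root-2 (1.414)
R = 935/626 ≈ 1.494 → 3:2 (1.500)

P=16:9, Q=root-2, R=3:2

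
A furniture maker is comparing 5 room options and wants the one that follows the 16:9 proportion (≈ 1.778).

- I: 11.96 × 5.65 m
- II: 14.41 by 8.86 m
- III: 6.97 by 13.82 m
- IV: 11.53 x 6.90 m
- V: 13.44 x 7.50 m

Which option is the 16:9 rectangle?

Ratios (long/short): I ≈ 2.117; II ≈ 1.626; III ≈ 1.983; IV ≈ 1.671; V ≈ 1.792.
16:9 ≈ 1.778; option V is nearest (Δ 0.014).

V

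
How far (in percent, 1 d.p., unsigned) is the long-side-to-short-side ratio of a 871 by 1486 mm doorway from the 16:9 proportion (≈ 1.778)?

Ratio = 1486 / 871 ≈ 1.7061.
Ideal 16:9 ≈ 1.7778. |1.7061 − 1.7778| / 1.7778 ≈ 4.03% → 4.0%.

4.0%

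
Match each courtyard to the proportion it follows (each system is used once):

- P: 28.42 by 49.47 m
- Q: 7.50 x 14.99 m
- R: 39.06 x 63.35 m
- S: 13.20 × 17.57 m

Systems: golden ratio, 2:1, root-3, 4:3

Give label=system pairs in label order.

P = 49.47/28.42 ≈ 1.741 → root-3 (1.732)
Q = 14.99/7.50 ≈ 1.999 → 2:1 (2.000)
R = 63.35/39.06 ≈ 1.622 → golden ratio (1.618)
S = 17.57/13.20 ≈ 1.331 → 4:3 (1.333)

P=root-3, Q=2:1, R=golden ratio, S=4:3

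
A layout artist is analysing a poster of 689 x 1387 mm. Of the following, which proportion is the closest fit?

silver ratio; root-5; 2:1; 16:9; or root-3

2:1

1387/689 ≈ 2.013. Nearest candidates are 2:1 (2.000, off by 0.013) and root-5 (2.236, off by 0.223).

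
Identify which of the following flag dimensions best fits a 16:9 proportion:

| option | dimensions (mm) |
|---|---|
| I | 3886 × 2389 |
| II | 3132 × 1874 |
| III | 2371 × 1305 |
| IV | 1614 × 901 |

IV

Ratios (long/short): I ≈ 1.627; II ≈ 1.671; III ≈ 1.817; IV ≈ 1.791.
16:9 ≈ 1.778; option IV is nearest (Δ 0.013).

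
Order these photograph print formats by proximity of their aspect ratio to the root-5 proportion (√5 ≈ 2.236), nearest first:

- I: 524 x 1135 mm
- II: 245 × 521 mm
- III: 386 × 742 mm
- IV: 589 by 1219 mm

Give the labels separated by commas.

I, II, IV, III

I: 1135/524 ≈ 2.166 → |2.166 − 2.236| = 0.070
II: 521/245 ≈ 2.127 → |2.127 − 2.236| = 0.109
III: 742/386 ≈ 1.922 → |1.922 − 2.236| = 0.314
IV: 1219/589 ≈ 2.070 → |2.070 − 2.236| = 0.166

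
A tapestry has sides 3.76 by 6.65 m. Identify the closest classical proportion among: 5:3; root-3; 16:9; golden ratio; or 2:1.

16:9

Ratio = 6.65 / 3.76 ≈ 1.769.
Distances: 5:3 1.667 (Δ 0.102); root-3 1.732 (Δ 0.037); 16:9 1.778 (Δ 0.009); golden ratio 1.618 (Δ 0.151); 2:1 2.000 (Δ 0.231).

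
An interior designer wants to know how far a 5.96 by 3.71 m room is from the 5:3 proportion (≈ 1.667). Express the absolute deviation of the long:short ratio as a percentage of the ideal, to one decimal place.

Ratio = 5.96 / 3.71 ≈ 1.6065.
Ideal 5:3 ≈ 1.6667. |1.6065 − 1.6667| / 1.6667 ≈ 3.61% → 3.6%.

3.6%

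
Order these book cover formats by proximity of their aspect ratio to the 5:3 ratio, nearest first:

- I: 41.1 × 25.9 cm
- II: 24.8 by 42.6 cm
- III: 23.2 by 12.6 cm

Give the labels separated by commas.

Ratios: I = 41.1 / 25.9 ≈ 1.587; II = 42.6 / 24.8 ≈ 1.718; III = 23.2 / 12.6 ≈ 1.841.
|Δ from 1.667|: I 0.080; II 0.051; III 0.174.

II, I, III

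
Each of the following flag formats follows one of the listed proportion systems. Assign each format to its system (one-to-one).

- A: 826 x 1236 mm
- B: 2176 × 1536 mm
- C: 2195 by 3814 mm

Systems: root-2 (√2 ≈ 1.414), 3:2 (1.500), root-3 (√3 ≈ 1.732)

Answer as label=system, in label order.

A=3:2, B=root-2, C=root-3

A = 1236/826 ≈ 1.496 → 3:2 (1.500)
B = 2176/1536 ≈ 1.417 → root-2 (1.414)
C = 3814/2195 ≈ 1.738 → root-3 (1.732)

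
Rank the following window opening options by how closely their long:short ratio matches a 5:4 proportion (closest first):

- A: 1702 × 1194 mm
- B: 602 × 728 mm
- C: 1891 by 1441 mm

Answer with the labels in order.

A: 1702/1194 ≈ 1.425 → |1.425 − 1.250| = 0.175
B: 728/602 ≈ 1.209 → |1.209 − 1.250| = 0.041
C: 1891/1441 ≈ 1.312 → |1.312 − 1.250| = 0.062

B, C, A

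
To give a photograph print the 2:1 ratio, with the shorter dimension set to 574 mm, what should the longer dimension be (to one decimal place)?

2:1 = 2.00000.
Longer side = 574 × 2.00000 ≈ 1148.000 → 1148.0 mm.

1148.0 mm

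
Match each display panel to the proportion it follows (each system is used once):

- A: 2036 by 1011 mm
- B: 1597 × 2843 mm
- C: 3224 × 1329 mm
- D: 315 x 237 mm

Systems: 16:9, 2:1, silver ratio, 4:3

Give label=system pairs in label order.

A=2:1, B=16:9, C=silver ratio, D=4:3

A = 2036/1011 ≈ 2.014 → 2:1 (2.000)
B = 2843/1597 ≈ 1.780 → 16:9 (1.778)
C = 3224/1329 ≈ 2.426 → silver ratio (2.414)
D = 315/237 ≈ 1.329 → 4:3 (1.333)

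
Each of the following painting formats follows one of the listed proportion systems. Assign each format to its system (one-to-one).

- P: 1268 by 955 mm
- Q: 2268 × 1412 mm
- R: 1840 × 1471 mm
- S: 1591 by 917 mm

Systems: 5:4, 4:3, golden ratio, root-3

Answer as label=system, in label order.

Ratios: P ≈ 1.328; Q ≈ 1.606; R ≈ 1.251; S ≈ 1.735.
Targets: 5:4 ≈ 1.250; 4:3 ≈ 1.333; golden ratio ≈ 1.618; root-3 ≈ 1.732.

P=4:3, Q=golden ratio, R=5:4, S=root-3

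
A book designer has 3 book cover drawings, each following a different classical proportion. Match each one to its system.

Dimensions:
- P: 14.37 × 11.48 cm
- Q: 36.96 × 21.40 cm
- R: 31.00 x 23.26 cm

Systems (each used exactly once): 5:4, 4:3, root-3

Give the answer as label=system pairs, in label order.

P = 14.37/11.48 ≈ 1.252 → 5:4 (1.250)
Q = 36.96/21.40 ≈ 1.727 → root-3 (1.732)
R = 31.00/23.26 ≈ 1.333 → 4:3 (1.333)

P=5:4, Q=root-3, R=4:3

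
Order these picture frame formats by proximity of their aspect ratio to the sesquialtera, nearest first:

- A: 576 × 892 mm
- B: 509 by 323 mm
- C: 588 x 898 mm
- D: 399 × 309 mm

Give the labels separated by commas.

Ratios: A = 892 / 576 ≈ 1.549; B = 509 / 323 ≈ 1.576; C = 898 / 588 ≈ 1.527; D = 399 / 309 ≈ 1.291.
|Δ from 1.500|: A 0.049; B 0.076; C 0.027; D 0.209.

C, A, B, D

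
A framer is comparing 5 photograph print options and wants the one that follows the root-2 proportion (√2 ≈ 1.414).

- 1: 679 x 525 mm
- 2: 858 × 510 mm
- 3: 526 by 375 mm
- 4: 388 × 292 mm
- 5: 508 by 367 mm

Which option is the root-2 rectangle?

3

Target root-2 ≈ 1.414.
1: 1.293 (Δ0.121)  2: 1.682 (Δ0.268)  3: 1.403 (Δ0.011)  4: 1.329 (Δ0.085)  5: 1.384 (Δ0.030)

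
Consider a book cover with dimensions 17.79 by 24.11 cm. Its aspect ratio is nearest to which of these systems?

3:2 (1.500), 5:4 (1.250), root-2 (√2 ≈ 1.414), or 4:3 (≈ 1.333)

4:3

24.11/17.79 ≈ 1.355. Nearest candidates are 4:3 (1.333, off by 0.022) and root-2 (1.414, off by 0.059).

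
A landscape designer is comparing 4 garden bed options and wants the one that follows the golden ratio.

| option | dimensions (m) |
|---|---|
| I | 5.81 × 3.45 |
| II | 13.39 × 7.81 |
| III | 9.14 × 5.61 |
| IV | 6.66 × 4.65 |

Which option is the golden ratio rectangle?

III

Target golden ratio ≈ 1.618.
I: 1.684 (Δ0.066)  II: 1.714 (Δ0.096)  III: 1.629 (Δ0.011)  IV: 1.432 (Δ0.186)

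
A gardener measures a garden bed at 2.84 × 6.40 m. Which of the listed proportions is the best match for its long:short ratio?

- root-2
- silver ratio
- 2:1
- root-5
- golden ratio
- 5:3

Ratio = 6.40 / 2.84 ≈ 2.254.
Distances: root-2 1.414 (Δ 0.840); silver ratio 2.414 (Δ 0.160); 2:1 2.000 (Δ 0.254); root-5 2.236 (Δ 0.018); golden ratio 1.618 (Δ 0.636); 5:3 1.667 (Δ 0.587).

root-5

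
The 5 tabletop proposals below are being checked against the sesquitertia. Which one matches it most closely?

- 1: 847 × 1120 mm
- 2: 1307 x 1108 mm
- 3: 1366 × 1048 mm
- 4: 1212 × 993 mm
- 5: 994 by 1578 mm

1

Target 4:3 ≈ 1.333.
1: 1.322 (Δ0.011)  2: 1.180 (Δ0.153)  3: 1.303 (Δ0.030)  4: 1.221 (Δ0.112)  5: 1.588 (Δ0.255)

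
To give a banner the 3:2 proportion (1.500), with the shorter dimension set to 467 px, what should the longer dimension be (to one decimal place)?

700.5 px

3:2 = 1.50000.
Longer side = 467 × 1.50000 ≈ 700.500 → 700.5 px.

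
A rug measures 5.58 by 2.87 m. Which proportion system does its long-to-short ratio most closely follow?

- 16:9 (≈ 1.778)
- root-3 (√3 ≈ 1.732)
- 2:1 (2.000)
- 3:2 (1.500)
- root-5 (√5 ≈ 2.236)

2:1

5.58/2.87 ≈ 1.944. Nearest candidates are 2:1 (2.000, off by 0.056) and 16:9 (1.778, off by 0.166).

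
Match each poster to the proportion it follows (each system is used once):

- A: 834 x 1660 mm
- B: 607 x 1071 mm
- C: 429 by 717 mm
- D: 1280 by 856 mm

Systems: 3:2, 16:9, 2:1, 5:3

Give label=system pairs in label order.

Ratios: A ≈ 1.990; B ≈ 1.764; C ≈ 1.671; D ≈ 1.495.
Targets: 3:2 ≈ 1.500; 16:9 ≈ 1.778; 2:1 ≈ 2.000; 5:3 ≈ 1.667.

A=2:1, B=16:9, C=5:3, D=3:2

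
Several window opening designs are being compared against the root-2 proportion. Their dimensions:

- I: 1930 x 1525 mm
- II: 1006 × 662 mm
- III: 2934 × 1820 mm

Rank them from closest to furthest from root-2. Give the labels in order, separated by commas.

II, I, III

I: 1930/1525 ≈ 1.266 → |1.266 − 1.414| = 0.148
II: 1006/662 ≈ 1.520 → |1.520 − 1.414| = 0.106
III: 2934/1820 ≈ 1.612 → |1.612 − 1.414| = 0.198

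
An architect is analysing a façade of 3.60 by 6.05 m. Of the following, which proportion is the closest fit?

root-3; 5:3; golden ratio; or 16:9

Ratio = 6.05 / 3.60 ≈ 1.681.
Distances: root-3 1.732 (Δ 0.051); 5:3 1.667 (Δ 0.014); golden ratio 1.618 (Δ 0.063); 16:9 1.778 (Δ 0.097).

5:3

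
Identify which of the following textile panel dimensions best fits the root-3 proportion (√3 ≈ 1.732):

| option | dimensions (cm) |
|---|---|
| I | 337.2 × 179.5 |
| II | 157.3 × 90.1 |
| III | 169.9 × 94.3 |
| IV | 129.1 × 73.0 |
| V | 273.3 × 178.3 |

Ratios (long/short): I ≈ 1.879; II ≈ 1.746; III ≈ 1.802; IV ≈ 1.768; V ≈ 1.533.
root-3 ≈ 1.732; option II is nearest (Δ 0.014).

II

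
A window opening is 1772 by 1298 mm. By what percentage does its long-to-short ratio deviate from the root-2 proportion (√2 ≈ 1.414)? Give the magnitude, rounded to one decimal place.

3.5%

Ratio = 1772 / 1298 ≈ 1.3652.
Ideal root-2 ≈ 1.4142. |1.3652 − 1.4142| / 1.4142 ≈ 3.46% → 3.5%.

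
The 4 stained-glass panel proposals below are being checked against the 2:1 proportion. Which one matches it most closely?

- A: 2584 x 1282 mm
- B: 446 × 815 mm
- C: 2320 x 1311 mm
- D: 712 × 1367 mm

Ratios (long/short): A ≈ 2.016; B ≈ 1.827; C ≈ 1.770; D ≈ 1.920.
2:1 ≈ 2.000; option A is nearest (Δ 0.016).

A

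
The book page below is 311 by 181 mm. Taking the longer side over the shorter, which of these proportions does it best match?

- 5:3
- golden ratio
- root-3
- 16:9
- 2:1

311/181 ≈ 1.718. Nearest candidates are root-3 (1.732, off by 0.014) and 5:3 (1.667, off by 0.051).

root-3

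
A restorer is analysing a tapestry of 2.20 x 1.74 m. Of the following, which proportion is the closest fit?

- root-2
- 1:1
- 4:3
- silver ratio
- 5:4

5:4

2.20/1.74 ≈ 1.264. Nearest candidates are 5:4 (1.250, off by 0.014) and 4:3 (1.333, off by 0.069).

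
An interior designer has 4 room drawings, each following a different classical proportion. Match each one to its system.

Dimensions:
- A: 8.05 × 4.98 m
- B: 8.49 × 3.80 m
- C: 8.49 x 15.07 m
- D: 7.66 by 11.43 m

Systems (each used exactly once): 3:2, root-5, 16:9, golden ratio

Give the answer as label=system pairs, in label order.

A=golden ratio, B=root-5, C=16:9, D=3:2

A = 8.05/4.98 ≈ 1.616 → golden ratio (1.618)
B = 8.49/3.80 ≈ 2.234 → root-5 (2.236)
C = 15.07/8.49 ≈ 1.775 → 16:9 (1.778)
D = 11.43/7.66 ≈ 1.492 → 3:2 (1.500)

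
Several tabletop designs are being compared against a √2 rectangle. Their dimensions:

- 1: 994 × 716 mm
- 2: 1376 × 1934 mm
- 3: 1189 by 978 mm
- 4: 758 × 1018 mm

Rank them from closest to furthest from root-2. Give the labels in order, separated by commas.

2, 1, 4, 3

1: 994/716 ≈ 1.388 → |1.388 − 1.414| = 0.026
2: 1934/1376 ≈ 1.406 → |1.406 − 1.414| = 0.008
3: 1189/978 ≈ 1.216 → |1.216 − 1.414| = 0.198
4: 1018/758 ≈ 1.343 → |1.343 − 1.414| = 0.071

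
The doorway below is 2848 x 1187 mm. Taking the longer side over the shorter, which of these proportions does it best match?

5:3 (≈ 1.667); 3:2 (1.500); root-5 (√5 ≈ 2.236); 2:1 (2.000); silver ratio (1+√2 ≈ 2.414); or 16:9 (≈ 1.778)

2848/1187 ≈ 2.399. Nearest candidates are silver ratio (2.414, off by 0.015) and root-5 (2.236, off by 0.163).

silver ratio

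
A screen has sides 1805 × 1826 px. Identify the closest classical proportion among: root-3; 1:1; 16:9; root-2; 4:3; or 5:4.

1:1

Ratio = 1826 / 1805 ≈ 1.012.
Distances: root-3 1.732 (Δ 0.720); 1:1 1.000 (Δ 0.012); 16:9 1.778 (Δ 0.766); root-2 1.414 (Δ 0.402); 4:3 1.333 (Δ 0.321); 5:4 1.250 (Δ 0.238).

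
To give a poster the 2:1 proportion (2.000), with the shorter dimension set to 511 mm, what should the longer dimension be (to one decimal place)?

2:1 = 2.00000.
Longer side = 511 × 2.00000 ≈ 1022.000 → 1022.0 mm.

1022.0 mm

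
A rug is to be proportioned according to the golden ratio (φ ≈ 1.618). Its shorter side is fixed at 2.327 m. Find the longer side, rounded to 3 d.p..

golden ratio ≈ 1.61803.
Longer side = 2.327 × 1.61803 ≈ 3.76516 → 3.765 m.

3.765 m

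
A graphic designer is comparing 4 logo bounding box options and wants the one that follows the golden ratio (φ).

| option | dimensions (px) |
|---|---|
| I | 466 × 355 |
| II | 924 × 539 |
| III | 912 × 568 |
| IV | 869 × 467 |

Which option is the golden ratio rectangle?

Target golden ratio ≈ 1.618.
I: 1.313 (Δ0.305)  II: 1.714 (Δ0.096)  III: 1.606 (Δ0.012)  IV: 1.861 (Δ0.243)

III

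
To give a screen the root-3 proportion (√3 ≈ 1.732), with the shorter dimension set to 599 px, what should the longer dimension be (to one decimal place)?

root-3 ≈ 1.73205.
Longer side = 599 × 1.73205 ≈ 1037.498 → 1037.5 px.

1037.5 px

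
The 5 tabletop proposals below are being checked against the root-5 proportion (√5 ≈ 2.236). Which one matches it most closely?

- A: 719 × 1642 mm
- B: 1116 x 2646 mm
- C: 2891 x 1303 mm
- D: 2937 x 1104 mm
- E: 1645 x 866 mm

C

Target root-5 ≈ 2.236.
A: 2.284 (Δ0.048)  B: 2.371 (Δ0.135)  C: 2.219 (Δ0.017)  D: 2.660 (Δ0.424)  E: 1.900 (Δ0.336)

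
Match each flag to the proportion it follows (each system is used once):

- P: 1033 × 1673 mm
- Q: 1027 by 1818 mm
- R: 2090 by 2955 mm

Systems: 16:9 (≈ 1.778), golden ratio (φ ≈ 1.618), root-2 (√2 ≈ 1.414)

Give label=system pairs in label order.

P = 1673/1033 ≈ 1.620 → golden ratio (1.618)
Q = 1818/1027 ≈ 1.770 → 16:9 (1.778)
R = 2955/2090 ≈ 1.414 → root-2 (1.414)

P=golden ratio, Q=16:9, R=root-2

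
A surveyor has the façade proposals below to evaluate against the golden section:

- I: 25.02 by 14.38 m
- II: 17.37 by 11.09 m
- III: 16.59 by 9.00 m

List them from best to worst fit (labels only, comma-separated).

II, I, III

I: 25.02/14.38 ≈ 1.740 → |1.740 − 1.618| = 0.122
II: 17.37/11.09 ≈ 1.566 → |1.566 − 1.618| = 0.052
III: 16.59/9.00 ≈ 1.843 → |1.843 − 1.618| = 0.225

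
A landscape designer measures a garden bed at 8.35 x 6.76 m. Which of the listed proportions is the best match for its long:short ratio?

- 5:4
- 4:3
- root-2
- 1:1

8.35/6.76 ≈ 1.235. Nearest candidates are 5:4 (1.250, off by 0.015) and 4:3 (1.333, off by 0.098).

5:4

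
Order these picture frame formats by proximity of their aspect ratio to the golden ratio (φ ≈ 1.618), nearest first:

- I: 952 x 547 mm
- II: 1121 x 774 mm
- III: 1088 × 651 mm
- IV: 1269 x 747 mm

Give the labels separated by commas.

Ratios: I = 952 / 547 ≈ 1.740; II = 1121 / 774 ≈ 1.448; III = 1088 / 651 ≈ 1.671; IV = 1269 / 747 ≈ 1.699.
|Δ from 1.618|: I 0.122; II 0.170; III 0.053; IV 0.081.

III, IV, I, II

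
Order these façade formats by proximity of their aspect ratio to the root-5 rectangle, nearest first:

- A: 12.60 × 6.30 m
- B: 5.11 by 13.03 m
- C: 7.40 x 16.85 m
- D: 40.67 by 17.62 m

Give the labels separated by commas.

C, D, A, B

Ratios: A = 12.60 / 6.30 ≈ 2.000; B = 13.03 / 5.11 ≈ 2.550; C = 16.85 / 7.40 ≈ 2.277; D = 40.67 / 17.62 ≈ 2.308.
|Δ from 2.236|: A 0.236; B 0.314; C 0.041; D 0.072.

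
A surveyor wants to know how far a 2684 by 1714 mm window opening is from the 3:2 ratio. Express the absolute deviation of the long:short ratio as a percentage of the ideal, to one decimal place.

4.4%

Ratio = 2684 / 1714 ≈ 1.5659.
Ideal 3:2 = 1.5000. |1.5659 − 1.5000| / 1.5000 ≈ 4.39% → 4.4%.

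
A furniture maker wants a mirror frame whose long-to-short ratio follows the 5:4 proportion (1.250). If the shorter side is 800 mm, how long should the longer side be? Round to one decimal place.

5:4 = 1.25000.
Longer side = 800 × 1.25000 ≈ 1000.000 → 1000.0 mm.

1000.0 mm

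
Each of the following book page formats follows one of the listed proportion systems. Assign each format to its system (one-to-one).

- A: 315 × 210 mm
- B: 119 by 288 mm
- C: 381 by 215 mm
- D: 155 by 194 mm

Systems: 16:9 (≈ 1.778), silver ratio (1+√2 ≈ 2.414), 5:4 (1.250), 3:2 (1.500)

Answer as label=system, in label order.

A=3:2, B=silver ratio, C=16:9, D=5:4

A = 315/210 ≈ 1.500 → 3:2 (1.500)
B = 288/119 ≈ 2.420 → silver ratio (2.414)
C = 381/215 ≈ 1.772 → 16:9 (1.778)
D = 194/155 ≈ 1.252 → 5:4 (1.250)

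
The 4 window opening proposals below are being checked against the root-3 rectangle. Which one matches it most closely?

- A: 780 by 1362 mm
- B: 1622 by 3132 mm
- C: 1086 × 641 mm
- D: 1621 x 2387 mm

Target root-3 ≈ 1.732.
A: 1.746 (Δ0.014)  B: 1.931 (Δ0.199)  C: 1.694 (Δ0.038)  D: 1.473 (Δ0.259)

A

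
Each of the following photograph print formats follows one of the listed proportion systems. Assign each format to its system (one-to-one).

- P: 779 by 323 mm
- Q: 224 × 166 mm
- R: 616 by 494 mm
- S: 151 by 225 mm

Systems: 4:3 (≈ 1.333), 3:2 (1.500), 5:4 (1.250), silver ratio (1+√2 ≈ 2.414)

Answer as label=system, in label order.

P=silver ratio, Q=4:3, R=5:4, S=3:2

Ratios: P ≈ 2.412; Q ≈ 1.349; R ≈ 1.247; S ≈ 1.490.
Targets: 4:3 ≈ 1.333; 3:2 ≈ 1.500; 5:4 ≈ 1.250; silver ratio ≈ 2.414.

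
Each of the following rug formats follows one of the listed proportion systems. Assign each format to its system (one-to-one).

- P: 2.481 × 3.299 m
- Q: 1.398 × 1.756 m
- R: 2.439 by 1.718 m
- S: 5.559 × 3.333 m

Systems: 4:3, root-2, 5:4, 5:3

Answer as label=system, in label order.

Ratios: P ≈ 1.330; Q ≈ 1.256; R ≈ 1.420; S ≈ 1.668.
Targets: 4:3 ≈ 1.333; root-2 ≈ 1.414; 5:4 ≈ 1.250; 5:3 ≈ 1.667.

P=4:3, Q=5:4, R=root-2, S=5:3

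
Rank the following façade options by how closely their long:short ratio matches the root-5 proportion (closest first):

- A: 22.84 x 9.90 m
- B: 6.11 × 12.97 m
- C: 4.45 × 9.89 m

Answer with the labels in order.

C, A, B

Ratios: A = 22.84 / 9.90 ≈ 2.307; B = 12.97 / 6.11 ≈ 2.123; C = 9.89 / 4.45 ≈ 2.222.
|Δ from 2.236|: A 0.071; B 0.113; C 0.014.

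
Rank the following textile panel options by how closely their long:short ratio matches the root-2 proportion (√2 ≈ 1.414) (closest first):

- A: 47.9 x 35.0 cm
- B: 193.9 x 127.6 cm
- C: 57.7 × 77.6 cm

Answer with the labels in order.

A: 47.9/35.0 ≈ 1.369 → |1.369 − 1.414| = 0.045
B: 193.9/127.6 ≈ 1.520 → |1.520 − 1.414| = 0.106
C: 77.6/57.7 ≈ 1.345 → |1.345 − 1.414| = 0.069

A, C, B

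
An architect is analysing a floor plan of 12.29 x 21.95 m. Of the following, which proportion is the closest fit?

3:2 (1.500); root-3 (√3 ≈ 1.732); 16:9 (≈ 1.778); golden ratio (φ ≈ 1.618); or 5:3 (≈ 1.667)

21.95/12.29 ≈ 1.786. Nearest candidates are 16:9 (1.778, off by 0.008) and root-3 (1.732, off by 0.054).

16:9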